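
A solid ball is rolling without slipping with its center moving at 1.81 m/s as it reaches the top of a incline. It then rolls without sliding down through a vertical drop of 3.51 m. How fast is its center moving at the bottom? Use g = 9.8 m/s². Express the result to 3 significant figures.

v ≈ 7.24 m/s

For this body I = (2/5)MR², i.e. k = I/(MR²) = 0.4.
Rolling without slipping gives ω = v/R, so the total kinetic energy is ½Mv² + ½Iω² = ½(1+k)Mv² = (7/10)Mv².
Energy conservation: (7/10)Mv₀² + Mgh = (7/10)Mv², so v² = v₀² + 2gh/(1+k).
v = √(1.81² + 2×9.8×3.51/1.4) = √52.42 ≈ 7.24 m/s.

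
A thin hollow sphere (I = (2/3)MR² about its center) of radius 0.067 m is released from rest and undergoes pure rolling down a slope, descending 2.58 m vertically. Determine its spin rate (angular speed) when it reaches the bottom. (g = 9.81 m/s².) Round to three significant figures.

For this body I = (2/3)MR², i.e. k = I/(MR²) = 2/3.
Since it rolls without slipping, ω = v/R and KE = ½Mv² + ½Iω² = ½(1+k)Mv² = (5/6)Mv².
Energy conservation Mgh = ½(1+k)Mv² gives v = √(2gh/(1+k)) = √(2 × 9.81 × 2.58 / 1.667) = 5.511 m/s.
The angular speed follows from ω = v/R = 5.511/0.067 ≈ 82.3 rad/s.

ω ≈ 82.3 rad/s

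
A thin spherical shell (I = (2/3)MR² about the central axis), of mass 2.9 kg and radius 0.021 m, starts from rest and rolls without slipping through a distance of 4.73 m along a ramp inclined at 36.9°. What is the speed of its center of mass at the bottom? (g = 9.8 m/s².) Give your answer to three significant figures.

Here I = (2/3)MR², so the shape factor k = I/(MR²) = 2/3.
Rolling without slipping gives ω = v/R, so the total kinetic energy is ½Mv² + ½Iω² = ½(1+k)Mv² = (5/6)Mv².
The vertical drop is h = L sinθ = 4.73 × sin36.9° = 2.84 m.
Setting Mgh = (5/6)Mv² gives v = √(2gh/(1+k)) = √(2·9.8·2.84/1.667) ≈ 5.78 m/s.

v ≈ 5.78 m/s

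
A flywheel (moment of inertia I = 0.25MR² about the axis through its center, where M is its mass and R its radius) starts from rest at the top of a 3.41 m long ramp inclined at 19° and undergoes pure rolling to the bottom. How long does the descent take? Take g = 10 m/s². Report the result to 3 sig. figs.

t ≈ 1.62 s

With I = 0.25MR², the ratio k = I/(MR²) is 0.25.
Newton's second law down the slope: Mg sinθ − f = Ma. The torque equation fR = Iα (with α = a/R) gives f = kMa.
Hence a = g sinθ/(1+k) = 10×sin19°/1.25 = 2.605 m/s².
With constant a from rest, t = √(2L/a) = √(2·3.41/2.605) ≈ 1.62 s.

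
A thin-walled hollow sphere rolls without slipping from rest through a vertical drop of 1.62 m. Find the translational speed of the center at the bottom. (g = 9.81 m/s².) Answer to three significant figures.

With I = (2/3)MR², the ratio k = I/(MR²) is 2/3.
Rolling without slipping gives ω = v/R, so the total kinetic energy is ½Mv² + ½Iω² = ½(1+k)Mv² = (5/6)Mv².
Setting Mgh = (5/6)Mv² gives v = √(2gh/(1+k)) = √(2·9.81·1.62/1.667) ≈ 4.37 m/s.

v ≈ 4.37 m/s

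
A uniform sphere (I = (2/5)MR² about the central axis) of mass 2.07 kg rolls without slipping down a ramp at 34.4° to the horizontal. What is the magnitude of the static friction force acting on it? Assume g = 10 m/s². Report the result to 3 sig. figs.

For this body I = (2/5)MR², i.e. k = I/(MR²) = 0.4.
Along the incline Mg sinθ − f = Ma, and torque about the center fR = Iα = kMR²(a/R) gives f = kMa.
Combining, a = g sinθ/(1+k) and f = kMa = kMg sinθ/(1+k).
f = 0.4 × 2.07 × 10 × sin34.4° / 1.4 ≈ 3.34 N.

f ≈ 3.34 N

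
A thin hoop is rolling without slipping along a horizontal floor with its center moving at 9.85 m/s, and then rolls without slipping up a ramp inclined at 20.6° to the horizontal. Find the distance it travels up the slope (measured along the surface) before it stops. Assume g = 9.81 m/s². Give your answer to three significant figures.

d ≈ 28.1 m

For this body I = MR², i.e. k = I/(MR²) = 1.
The rolling condition ω = v/R makes the rotational term ½I(v/R)² = ½kMv², so KE_total = ½(1+k)Mv² = Mv².
Setting this equal to Mgh gives the vertical rise h = (1+k)v₀²/(2g) = 2×9.85²/(2×9.81) = 9.89 m.
Along the incline, d = h/sinθ = 9.89/sin20.6° ≈ 28.1 m.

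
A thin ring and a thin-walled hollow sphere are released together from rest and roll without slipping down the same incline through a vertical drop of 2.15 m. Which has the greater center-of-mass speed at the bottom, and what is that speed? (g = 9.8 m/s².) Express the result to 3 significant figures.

the thin-walled hollow sphere, at v ≈ 5.03 m/s

For rolling without slipping, Mgh = ½(1+k)Mv² where k = I/(MR²), so v = √(2gh/(1+k)).
Thin ring: k = 1, giving v = √(2×9.8×2.15/2) = 4.59 m/s.
Thin-walled hollow sphere: k = 2/3, giving v = √(2×9.8×2.15/1.667) = 5.028 m/s.
The smaller k wins: the thin-walled hollow sphere, at ≈ 5.03 m/s.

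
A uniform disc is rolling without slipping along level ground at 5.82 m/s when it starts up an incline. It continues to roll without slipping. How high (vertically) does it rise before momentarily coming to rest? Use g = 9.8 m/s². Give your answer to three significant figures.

For this body I = (1/2)MR², i.e. k = I/(MR²) = 0.5.
The rolling condition ω = v/R makes the rotational term ½I(v/R)² = ½kMv², so KE_total = ½(1+k)Mv² = (3/4)Mv².
All of this converts to potential energy at the highest point: (3/4)Mv₀² = Mgh.
Thus h = (1+k)v₀²/(2g) = 1.5 × 5.82² / (2 × 9.8) ≈ 2.59 m.

h ≈ 2.59 m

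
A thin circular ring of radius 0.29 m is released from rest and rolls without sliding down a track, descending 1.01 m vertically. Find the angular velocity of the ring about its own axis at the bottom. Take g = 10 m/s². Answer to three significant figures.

With I = MR², the ratio k = I/(MR²) is 1.
Since it rolls without slipping, ω = v/R and KE = ½Mv² + ½Iω² = ½(1+k)Mv² = Mv².
Energy conservation Mgh = ½(1+k)Mv² gives v = √(2gh/(1+k)) = √(2 × 10 × 1.01 / 2) = 3.178 m/s.
Then ω = v/R = 3.178 / 0.29 ≈ 11.0 rad/s.

ω ≈ 11.0 rad/s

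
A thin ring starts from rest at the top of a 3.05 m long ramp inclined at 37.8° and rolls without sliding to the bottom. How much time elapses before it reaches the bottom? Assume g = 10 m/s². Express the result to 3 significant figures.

t ≈ 1.41 s

The moment of inertia is MR², giving k ≡ I/(MR²) = 1.
Newton's second law down the slope: Mg sinθ − f = Ma. The torque equation fR = Iα (with α = a/R) gives f = kMa.
Hence a = g sinθ/(1+k) = 10×sin37.8°/2 = 3.065 m/s².
With constant a from rest, t = √(2L/a) = √(2·3.05/3.065) ≈ 1.41 s.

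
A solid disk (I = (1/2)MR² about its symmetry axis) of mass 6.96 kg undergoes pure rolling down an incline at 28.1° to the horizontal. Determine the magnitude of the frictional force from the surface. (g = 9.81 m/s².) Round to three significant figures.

Here I = (1/2)MR², so the shape factor k = I/(MR²) = 0.5.
Newton's second law down the slope: Mg sinθ − f = Ma. The torque equation fR = Iα (with α = a/R) gives f = kMa.
Combining, a = g sinθ/(1+k) and f = kMa = kMg sinθ/(1+k).
f = 0.5 × 6.96 × 9.81 × sin28.1° / 1.5 ≈ 10.7 N.

f ≈ 10.7 N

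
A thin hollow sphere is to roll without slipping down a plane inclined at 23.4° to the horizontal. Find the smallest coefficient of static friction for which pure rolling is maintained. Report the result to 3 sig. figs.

μ_min ≈ 0.173

With I = (2/3)MR², the ratio k = I/(MR²) is 2/3.
Newton's second law down the slope: Mg sinθ − f = Ma. The torque equation fR = Iα (with α = a/R) gives f = kMa.
These give a = g sinθ/(1+k) and the required friction f = kMg sinθ/(1+k).
With N = Mg cosθ, the no-slip condition f ≤ μN gives μ_min = f/N = k tanθ/(1+k).
μ_min = (2/3) × tan23.4° / 1.667 ≈ 0.173.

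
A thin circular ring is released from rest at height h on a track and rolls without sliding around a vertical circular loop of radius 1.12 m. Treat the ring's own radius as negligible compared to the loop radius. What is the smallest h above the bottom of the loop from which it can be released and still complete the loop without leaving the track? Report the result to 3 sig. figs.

The moment of inertia is MR², giving k ≡ I/(MR²) = 1.
At the top of the loop, the minimum-contact condition is Mg = Mv_top²/r, so v_top² = gr.
With ω = v/R, the kinetic energy at speed v is ½(1+k)Mv² = Mv².
Energy conservation from release (height h) to the top (height 2r): Mgh = Mg(2r) + M·gr.
Thus h_min = 2r + (1+k)r/2 = r(2 + 2/2) = 1.12 × 3 ≈ 3.36 m.

h_min ≈ 3.36 m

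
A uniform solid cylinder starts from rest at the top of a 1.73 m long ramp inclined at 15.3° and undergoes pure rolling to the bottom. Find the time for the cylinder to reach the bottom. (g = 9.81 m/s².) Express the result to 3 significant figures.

The moment of inertia is (1/2)MR², giving k ≡ I/(MR²) = 0.5.
Along the incline Mg sinθ − f = Ma, and torque about the center fR = Iα = kMR²(a/R) gives f = kMa.
Hence a = g sinθ/(1+k) = 9.81×sin15.3°/1.5 = 1.726 m/s².
Starting from rest, L = ½at², so t = √(2L/a) = √(2×1.73/1.726) ≈ 1.42 s.

t ≈ 1.42 s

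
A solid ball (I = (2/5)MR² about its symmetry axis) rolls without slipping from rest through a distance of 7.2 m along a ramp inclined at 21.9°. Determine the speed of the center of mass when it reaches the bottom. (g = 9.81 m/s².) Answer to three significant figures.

v ≈ 6.13 m/s

Here I = (2/5)MR², so the shape factor k = I/(MR²) = 0.4.
Pure rolling means v = ωR; then KE = ½Mv² + ½I(v/R)² = ½(1+k)Mv² = (7/10)Mv².
The vertical drop is h = L sinθ = 7.2 × sin21.9° = 2.686 m.
Energy conservation: Mgh = (7/10)Mv², so v = √(2gh/(1+k)) = √(2 × 9.81 × 2.686 / 1.4) ≈ 6.13 m/s.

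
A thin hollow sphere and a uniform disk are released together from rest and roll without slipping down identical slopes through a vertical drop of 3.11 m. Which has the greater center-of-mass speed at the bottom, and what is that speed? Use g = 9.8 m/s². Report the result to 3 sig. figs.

the uniform disk, at v ≈ 6.37 m/s

For rolling without slipping, Mgh = ½(1+k)Mv² where k = I/(MR²), so v = √(2gh/(1+k)).
Thin hollow sphere: k = 2/3, giving v = √(2×9.8×3.11/1.667) = 6.048 m/s.
Uniform disk: k = 0.5, giving v = √(2×9.8×3.11/1.5) = 6.375 m/s.
The smaller k wins: the uniform disk, at ≈ 6.37 m/s.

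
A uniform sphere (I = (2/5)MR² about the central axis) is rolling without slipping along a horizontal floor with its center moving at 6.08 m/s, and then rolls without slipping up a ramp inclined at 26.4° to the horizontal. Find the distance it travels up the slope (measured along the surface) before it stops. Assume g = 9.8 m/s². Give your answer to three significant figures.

Here I = (2/5)MR², so the shape factor k = I/(MR²) = 0.4.
The rolling condition ω = v/R makes the rotational term ½I(v/R)² = ½kMv², so KE_total = ½(1+k)Mv² = (7/10)Mv².
Setting this equal to Mgh gives the vertical rise h = (1+k)v₀²/(2g) = 1.4×6.08²/(2×9.8) = 2.64 m.
The distance along the slope is d = h/sinθ = 2.64/sin26.4° ≈ 5.94 m.

d ≈ 5.94 m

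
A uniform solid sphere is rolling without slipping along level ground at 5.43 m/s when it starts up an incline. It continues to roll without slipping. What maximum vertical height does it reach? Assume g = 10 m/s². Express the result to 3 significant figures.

h ≈ 2.06 m

The moment of inertia is (2/5)MR², giving k ≡ I/(MR²) = 0.4.
Since it rolls without slipping, ω = v/R and KE = ½Mv² + ½Iω² = ½(1+k)Mv² = (7/10)Mv².
At the top the kinetic energy is zero, so (7/10)Mv₀² = Mgh.
Thus h = (1+k)v₀²/(2g) = 1.4 × 5.43² / (2 × 10) ≈ 2.06 m.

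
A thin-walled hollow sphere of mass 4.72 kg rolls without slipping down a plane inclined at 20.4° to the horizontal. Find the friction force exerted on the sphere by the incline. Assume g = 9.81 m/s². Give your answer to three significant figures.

The moment of inertia is (2/3)MR², giving k ≡ I/(MR²) = 2/3.
Translational: Mg sinθ − f = Ma. Rotational about the CM: fR = Iα = kMRa, so f = kMa.
Combining, a = g sinθ/(1+k) and f = kMa = kMg sinθ/(1+k).
f = (2/3) × 4.72 × 9.81 × sin20.4° / 1.667 ≈ 6.46 N.

f ≈ 6.46 N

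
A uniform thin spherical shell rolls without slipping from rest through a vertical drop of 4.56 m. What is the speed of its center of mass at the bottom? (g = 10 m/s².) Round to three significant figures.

v ≈ 7.40 m/s

With I = (2/3)MR², the ratio k = I/(MR²) is 2/3.
Since it rolls without slipping, ω = v/R and KE = ½Mv² + ½Iω² = ½(1+k)Mv² = (5/6)Mv².
Setting Mgh = (5/6)Mv² gives v = √(2gh/(1+k)) = √(2·10·4.56/1.667) ≈ 7.40 m/s.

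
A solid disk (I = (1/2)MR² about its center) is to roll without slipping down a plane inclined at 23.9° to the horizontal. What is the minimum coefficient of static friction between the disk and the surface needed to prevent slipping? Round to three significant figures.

The moment of inertia is (1/2)MR², giving k ≡ I/(MR²) = 0.5.
Translational: Mg sinθ − f = Ma. Rotational about the CM: fR = Iα = kMRa, so f = kMa.
These give a = g sinθ/(1+k) and the required friction f = kMg sinθ/(1+k).
The normal force is N = Mg cosθ, so μ_min = f/N = k tanθ/(1+k).
μ_min = 0.5 × tan23.9° / 1.5 ≈ 0.148.

μ_min ≈ 0.148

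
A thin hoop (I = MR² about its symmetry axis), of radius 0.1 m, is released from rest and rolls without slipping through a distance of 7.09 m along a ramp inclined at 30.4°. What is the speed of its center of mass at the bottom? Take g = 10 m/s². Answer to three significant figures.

With I = MR², the ratio k = I/(MR²) is 1.
Pure rolling means v = ωR; then KE = ½Mv² + ½I(v/R)² = ½(1+k)Mv² = Mv².
The vertical drop is h = L sinθ = 7.09 × sin30.4° = 3.588 m.
Energy conservation: Mgh = Mv², so v = √(2gh/(1+k)) = √(2 × 10 × 3.588 / 2) ≈ 5.99 m/s.

v ≈ 5.99 m/s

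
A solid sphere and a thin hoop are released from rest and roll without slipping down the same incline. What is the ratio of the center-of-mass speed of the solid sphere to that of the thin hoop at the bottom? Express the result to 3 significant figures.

v_ratio ≈ 1.20

Each satisfies Mgh = ½(1+k)Mv² with k = I/(MR²), so v ∝ 1/√(1+k).
For the solid sphere k = 0.4; for the thin hoop k = 1.
v₁/v₂ = √((1+k₂)/(1+k₁)) = √(2/1.4) ≈ 1.20.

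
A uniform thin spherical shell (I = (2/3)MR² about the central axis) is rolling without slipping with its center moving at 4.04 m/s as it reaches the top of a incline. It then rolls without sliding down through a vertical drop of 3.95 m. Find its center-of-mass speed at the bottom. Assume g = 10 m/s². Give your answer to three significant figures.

v ≈ 7.98 m/s

The moment of inertia is (2/3)MR², giving k ≡ I/(MR²) = 2/3.
Since it rolls without slipping, ω = v/R and KE = ½Mv² + ½Iω² = ½(1+k)Mv² = (5/6)Mv².
Energy conservation: (5/6)Mv₀² + Mgh = (5/6)Mv², so v² = v₀² + 2gh/(1+k).
v = √(4.04² + 2×10×3.95/1.667) = √63.72 ≈ 7.98 m/s.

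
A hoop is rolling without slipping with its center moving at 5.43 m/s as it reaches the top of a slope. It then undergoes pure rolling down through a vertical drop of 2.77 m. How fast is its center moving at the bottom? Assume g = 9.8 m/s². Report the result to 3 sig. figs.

v ≈ 7.53 m/s

Here I = MR², so the shape factor k = I/(MR²) = 1.
Rolling without slipping gives ω = v/R, so the total kinetic energy is ½Mv² + ½Iω² = ½(1+k)Mv² = Mv².
Conserving energy between top and bottom: Mv² = Mv₀² + Mgh, hence v² = v₀² + 2gh/(1+k).
v = √(5.43² + 2×9.8×2.77/2) = √56.63 ≈ 7.53 m/s.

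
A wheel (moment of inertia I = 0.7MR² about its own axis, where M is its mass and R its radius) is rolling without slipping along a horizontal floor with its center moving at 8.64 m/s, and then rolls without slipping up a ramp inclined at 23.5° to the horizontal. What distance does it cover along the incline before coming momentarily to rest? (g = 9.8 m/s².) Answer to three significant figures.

For this body I = 0.7MR², i.e. k = I/(MR²) = 0.7.
The rolling condition ω = v/R makes the rotational term ½I(v/R)² = ½kMv², so KE_total = ½(1+k)Mv² = (17/20)Mv².
Setting this equal to Mgh gives the vertical rise h = (1+k)v₀²/(2g) = 1.7×8.64²/(2×9.8) = 6.475 m.
Along the incline, d = h/sinθ = 6.475/sin23.5° ≈ 16.2 m.

d ≈ 16.2 m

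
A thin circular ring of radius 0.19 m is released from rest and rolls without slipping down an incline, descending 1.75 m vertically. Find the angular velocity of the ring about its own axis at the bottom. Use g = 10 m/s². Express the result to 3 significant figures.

With I = MR², the ratio k = I/(MR²) is 1.
The rolling condition ω = v/R makes the rotational term ½I(v/R)² = ½kMv², so KE_total = ½(1+k)Mv² = Mv².
Energy conservation Mgh = ½(1+k)Mv² gives v = √(2gh/(1+k)) = √(2 × 10 × 1.75 / 2) = 4.183 m/s.
The angular speed follows from ω = v/R = 4.183/0.19 ≈ 22.0 rad/s.

ω ≈ 22.0 rad/s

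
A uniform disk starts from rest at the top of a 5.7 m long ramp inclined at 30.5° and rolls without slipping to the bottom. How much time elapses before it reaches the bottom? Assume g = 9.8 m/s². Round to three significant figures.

For this body I = (1/2)MR², i.e. k = I/(MR²) = 0.5.
Along the incline Mg sinθ − f = Ma, and torque about the center fR = Iα = kMR²(a/R) gives f = kMa.
Hence a = g sinθ/(1+k) = 9.8×sin30.5°/1.5 = 3.316 m/s².
Starting from rest, L = ½at², so t = √(2L/a) = √(2×5.7/3.316) ≈ 1.85 s.

t ≈ 1.85 s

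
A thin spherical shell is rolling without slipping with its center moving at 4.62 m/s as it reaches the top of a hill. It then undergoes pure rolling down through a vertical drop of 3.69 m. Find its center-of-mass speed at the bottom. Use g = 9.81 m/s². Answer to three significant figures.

Here I = (2/3)MR², so the shape factor k = I/(MR²) = 2/3.
Rolling without slipping gives ω = v/R, so the total kinetic energy is ½Mv² + ½Iω² = ½(1+k)Mv² = (5/6)Mv².
Energy conservation: (5/6)Mv₀² + Mgh = (5/6)Mv², so v² = v₀² + 2gh/(1+k).
v = √(4.62² + 2×9.81×3.69/1.667) = √64.78 ≈ 8.05 m/s.

v ≈ 8.05 m/s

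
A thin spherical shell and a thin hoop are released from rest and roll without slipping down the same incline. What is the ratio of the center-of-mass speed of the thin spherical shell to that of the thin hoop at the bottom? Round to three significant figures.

Each satisfies Mgh = ½(1+k)Mv² with k = I/(MR²), so v ∝ 1/√(1+k).
For the thin spherical shell k = 2/3; for the thin hoop k = 1.
v₁/v₂ = √((1+k₂)/(1+k₁)) = √(2/1.667) ≈ 1.10.

v_ratio ≈ 1.10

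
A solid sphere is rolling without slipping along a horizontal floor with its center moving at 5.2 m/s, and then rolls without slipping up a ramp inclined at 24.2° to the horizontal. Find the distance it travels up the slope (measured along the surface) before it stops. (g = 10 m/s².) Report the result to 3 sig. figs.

For this body I = (2/5)MR², i.e. k = I/(MR²) = 0.4.
Rolling without slipping gives ω = v/R, so the total kinetic energy is ½Mv² + ½Iω² = ½(1+k)Mv² = (7/10)Mv².
Setting this equal to Mgh gives the vertical rise h = (1+k)v₀²/(2g) = 1.4×5.2²/(2×10) = 1.893 m.
Along the incline, d = h/sinθ = 1.893/sin24.2° ≈ 4.62 m.

d ≈ 4.62 m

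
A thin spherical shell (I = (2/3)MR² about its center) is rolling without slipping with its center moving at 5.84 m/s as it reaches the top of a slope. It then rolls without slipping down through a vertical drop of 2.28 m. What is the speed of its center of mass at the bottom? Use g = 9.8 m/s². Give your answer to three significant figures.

v ≈ 7.81 m/s

For this body I = (2/3)MR², i.e. k = I/(MR²) = 2/3.
Rolling without slipping gives ω = v/R, so the total kinetic energy is ½Mv² + ½Iω² = ½(1+k)Mv² = (5/6)Mv².
Conserving energy between top and bottom: (5/6)Mv² = (5/6)Mv₀² + Mgh, hence v² = v₀² + 2gh/(1+k).
v = √(5.84² + 2×9.8×2.28/1.667) = √60.92 ≈ 7.81 m/s.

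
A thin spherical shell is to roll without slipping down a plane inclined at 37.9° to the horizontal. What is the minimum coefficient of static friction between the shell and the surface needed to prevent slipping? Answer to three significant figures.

μ_min ≈ 0.311

Here I = (2/3)MR², so the shape factor k = I/(MR²) = 2/3.
Translational: Mg sinθ − f = Ma. Rotational about the CM: fR = Iα = kMRa, so f = kMa.
These give a = g sinθ/(1+k) and the required friction f = kMg sinθ/(1+k).
With N = Mg cosθ, the no-slip condition f ≤ μN gives μ_min = f/N = k tanθ/(1+k).
μ_min = (2/3) × tan37.9° / 1.667 ≈ 0.311.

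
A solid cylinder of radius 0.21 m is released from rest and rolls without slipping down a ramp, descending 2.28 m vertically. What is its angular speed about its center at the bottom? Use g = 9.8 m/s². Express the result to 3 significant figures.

ω ≈ 26.0 rad/s

For this body I = (1/2)MR², i.e. k = I/(MR²) = 0.5.
The rolling condition ω = v/R makes the rotational term ½I(v/R)² = ½kMv², so KE_total = ½(1+k)Mv² = (3/4)Mv².
Energy conservation Mgh = ½(1+k)Mv² gives v = √(2gh/(1+k)) = √(2 × 9.8 × 2.28 / 1.5) = 5.458 m/s.
The angular speed follows from ω = v/R = 5.458/0.21 ≈ 26.0 rad/s.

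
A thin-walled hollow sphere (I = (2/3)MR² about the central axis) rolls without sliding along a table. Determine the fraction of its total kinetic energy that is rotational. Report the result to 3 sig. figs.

fraction ≈ 0.400

Here I = (2/3)MR², so the shape factor k = I/(MR²) = 2/3.
With ω = v/R, KE_trans = ½Mv² and KE_rot = ½Iω² = ½kMv², so KE_total = ½(1+k)Mv².
The rotational fraction is therefore k/(1+k) = (2/3)/1.667 ≈ 0.400.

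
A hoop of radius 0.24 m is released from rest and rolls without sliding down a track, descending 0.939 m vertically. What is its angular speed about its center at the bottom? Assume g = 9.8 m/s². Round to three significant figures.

ω ≈ 12.6 rad/s

For this body I = MR², i.e. k = I/(MR²) = 1.
Pure rolling means v = ωR; then KE = ½Mv² + ½I(v/R)² = ½(1+k)Mv² = Mv².
Energy conservation Mgh = ½(1+k)Mv² gives v = √(2gh/(1+k)) = √(2 × 9.8 × 0.939 / 2) = 3.034 m/s.
Then ω = v/R = 3.034 / 0.24 ≈ 12.6 rad/s.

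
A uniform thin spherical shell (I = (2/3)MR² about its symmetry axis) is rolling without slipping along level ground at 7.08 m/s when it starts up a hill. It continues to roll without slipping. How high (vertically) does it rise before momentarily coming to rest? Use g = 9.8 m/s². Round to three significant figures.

Here I = (2/3)MR², so the shape factor k = I/(MR²) = 2/3.
Rolling without slipping gives ω = v/R, so the total kinetic energy is ½Mv² + ½Iω² = ½(1+k)Mv² = (5/6)Mv².
At the top the kinetic energy is zero, so (5/6)Mv₀² = Mgh.
Thus h = (1+k)v₀²/(2g) = 1.667 × 7.08² / (2 × 9.8) ≈ 4.26 m.

h ≈ 4.26 m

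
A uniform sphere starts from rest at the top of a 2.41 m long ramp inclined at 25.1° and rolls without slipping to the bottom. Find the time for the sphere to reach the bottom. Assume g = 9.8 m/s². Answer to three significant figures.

t ≈ 1.27 s

With I = (2/5)MR², the ratio k = I/(MR²) is 0.4.
Newton's second law down the slope: Mg sinθ − f = Ma. The torque equation fR = Iα (with α = a/R) gives f = kMa.
Hence a = g sinθ/(1+k) = 9.8×sin25.1°/1.4 = 2.969 m/s².
With constant a from rest, t = √(2L/a) = √(2·2.41/2.969) ≈ 1.27 s.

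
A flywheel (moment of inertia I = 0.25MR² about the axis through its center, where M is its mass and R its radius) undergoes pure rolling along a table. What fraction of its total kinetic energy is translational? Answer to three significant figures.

fraction ≈ 0.800

For this body I = 0.25MR², i.e. k = I/(MR²) = 0.25.
Since ω = v/R, the translational part is ½Mv² and the rotational part is ½I(v/R)² = ½kMv²; the total is ½(1+k)Mv².
The translational fraction is therefore 1/(1+k) = 1/1.25 ≈ 0.800.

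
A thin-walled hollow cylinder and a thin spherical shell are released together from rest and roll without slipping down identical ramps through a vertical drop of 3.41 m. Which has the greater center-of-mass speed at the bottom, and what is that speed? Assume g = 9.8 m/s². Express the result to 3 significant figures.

For rolling without slipping, Mgh = ½(1+k)Mv² where k = I/(MR²), so v = √(2gh/(1+k)).
Thin-walled hollow cylinder: k = 1, giving v = √(2×9.8×3.41/2) = 5.781 m/s.
Thin spherical shell: k = 2/3, giving v = √(2×9.8×3.41/1.667) = 6.333 m/s.
The smaller k wins: the thin spherical shell, at ≈ 6.33 m/s.

the thin spherical shell, at v ≈ 6.33 m/s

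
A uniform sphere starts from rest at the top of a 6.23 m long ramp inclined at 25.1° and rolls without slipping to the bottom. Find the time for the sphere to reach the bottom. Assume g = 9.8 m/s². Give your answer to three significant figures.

t ≈ 2.05 s

Here I = (2/5)MR², so the shape factor k = I/(MR²) = 0.4.
Along the incline Mg sinθ − f = Ma, and torque about the center fR = Iα = kMR²(a/R) gives f = kMa.
Hence a = g sinθ/(1+k) = 9.8×sin25.1°/1.4 = 2.969 m/s².
With constant a from rest, t = √(2L/a) = √(2·6.23/2.969) ≈ 2.05 s.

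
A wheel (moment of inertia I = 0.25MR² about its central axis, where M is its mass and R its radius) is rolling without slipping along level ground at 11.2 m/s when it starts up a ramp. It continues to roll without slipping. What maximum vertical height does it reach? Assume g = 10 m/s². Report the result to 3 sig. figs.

For this body I = 0.25MR², i.e. k = I/(MR²) = 0.25.
Rolling without slipping gives ω = v/R, so the total kinetic energy is ½Mv² + ½Iω² = ½(1+k)Mv² = (5/8)Mv².
All of this converts to potential energy at the highest point: (5/8)Mv₀² = Mgh.
Thus h = (1+k)v₀²/(2g) = 1.25 × 11.2² / (2 × 10) ≈ 7.84 m.

h ≈ 7.84 m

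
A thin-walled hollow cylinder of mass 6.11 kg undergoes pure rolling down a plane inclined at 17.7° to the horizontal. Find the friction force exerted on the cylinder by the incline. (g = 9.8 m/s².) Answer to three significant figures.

With I = MR², the ratio k = I/(MR²) is 1.
Translational: Mg sinθ − f = Ma. Rotational about the CM: fR = Iα = kMRa, so f = kMa.
Combining, a = g sinθ/(1+k) and f = kMa = kMg sinθ/(1+k).
f = 1 × 6.11 × 9.8 × sin17.7° / 2 ≈ 9.10 N.

f ≈ 9.10 N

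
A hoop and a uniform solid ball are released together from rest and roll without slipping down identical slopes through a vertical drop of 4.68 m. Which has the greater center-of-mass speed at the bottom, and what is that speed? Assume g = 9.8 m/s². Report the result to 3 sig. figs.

For rolling without slipping, Mgh = ½(1+k)Mv² where k = I/(MR²), so v = √(2gh/(1+k)).
Hoop: k = 1, giving v = √(2×9.8×4.68/2) = 6.772 m/s.
Uniform solid ball: k = 0.4, giving v = √(2×9.8×4.68/1.4) = 8.094 m/s.
The smaller k wins: the uniform solid ball, at ≈ 8.09 m/s.

the uniform solid ball, at v ≈ 8.09 m/s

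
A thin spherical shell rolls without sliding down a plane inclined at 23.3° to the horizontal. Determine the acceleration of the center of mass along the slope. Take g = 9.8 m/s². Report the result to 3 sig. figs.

The moment of inertia is (2/3)MR², giving k ≡ I/(MR²) = 2/3.
Newton's second law down the slope: Mg sinθ − f = Ma. The torque equation fR = Iα (with α = a/R) gives f = kMa.
Eliminating f: Mg sinθ = (1+k)Ma, so a = g sinθ/(1+k) = 9.8 × sin23.3° / 1.667 ≈ 2.33 m/s².

a ≈ 2.33 m/s²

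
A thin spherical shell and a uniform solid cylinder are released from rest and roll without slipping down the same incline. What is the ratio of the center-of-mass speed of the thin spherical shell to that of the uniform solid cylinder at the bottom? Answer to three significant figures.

Each satisfies Mgh = ½(1+k)Mv² with k = I/(MR²), so v ∝ 1/√(1+k).
For the thin spherical shell k = 2/3; for the uniform solid cylinder k = 0.5.
v₁/v₂ = √((1+k₂)/(1+k₁)) = √(1.5/1.667) ≈ 0.949.

v_ratio ≈ 0.949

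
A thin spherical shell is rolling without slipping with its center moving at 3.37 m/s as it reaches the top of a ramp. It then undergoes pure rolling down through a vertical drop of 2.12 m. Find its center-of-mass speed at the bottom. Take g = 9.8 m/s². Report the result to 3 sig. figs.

v ≈ 6.02 m/s

With I = (2/3)MR², the ratio k = I/(MR²) is 2/3.
The rolling condition ω = v/R makes the rotational term ½I(v/R)² = ½kMv², so KE_total = ½(1+k)Mv² = (5/6)Mv².
Conserving energy between top and bottom: (5/6)Mv² = (5/6)Mv₀² + Mgh, hence v² = v₀² + 2gh/(1+k).
v = √(3.37² + 2×9.8×2.12/1.667) = √36.29 ≈ 6.02 m/s.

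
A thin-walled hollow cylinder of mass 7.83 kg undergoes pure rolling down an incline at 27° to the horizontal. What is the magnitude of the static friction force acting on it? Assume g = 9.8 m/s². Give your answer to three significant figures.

For this body I = MR², i.e. k = I/(MR²) = 1.
Along the incline Mg sinθ − f = Ma, and torque about the center fR = Iα = kMR²(a/R) gives f = kMa.
Combining, a = g sinθ/(1+k) and f = kMa = kMg sinθ/(1+k).
f = 1 × 7.83 × 9.8 × sin27° / 2 ≈ 17.4 N.

f ≈ 17.4 N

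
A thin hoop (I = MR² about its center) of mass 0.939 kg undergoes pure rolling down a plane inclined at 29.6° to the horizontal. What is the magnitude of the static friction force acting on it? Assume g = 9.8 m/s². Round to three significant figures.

For this body I = MR², i.e. k = I/(MR²) = 1.
Along the incline Mg sinθ − f = Ma, and torque about the center fR = Iα = kMR²(a/R) gives f = kMa.
Combining, a = g sinθ/(1+k) and f = kMa = kMg sinθ/(1+k).
f = 1 × 0.939 × 9.8 × sin29.6° / 2 ≈ 2.27 N.

f ≈ 2.27 N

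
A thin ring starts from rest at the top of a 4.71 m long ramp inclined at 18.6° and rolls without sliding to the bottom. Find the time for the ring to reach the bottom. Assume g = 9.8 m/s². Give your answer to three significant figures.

t ≈ 2.46 s

With I = MR², the ratio k = I/(MR²) is 1.
Along the incline Mg sinθ − f = Ma, and torque about the center fR = Iα = kMR²(a/R) gives f = kMa.
Hence a = g sinθ/(1+k) = 9.8×sin18.6°/2 = 1.563 m/s².
With constant a from rest, t = √(2L/a) = √(2·4.71/1.563) ≈ 2.46 s.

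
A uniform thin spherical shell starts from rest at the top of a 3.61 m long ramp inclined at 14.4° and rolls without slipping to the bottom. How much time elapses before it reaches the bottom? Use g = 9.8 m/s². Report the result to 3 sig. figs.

The moment of inertia is (2/3)MR², giving k ≡ I/(MR²) = 2/3.
Newton's second law down the slope: Mg sinθ − f = Ma. The torque equation fR = Iα (with α = a/R) gives f = kMa.
Hence a = g sinθ/(1+k) = 9.8×sin14.4°/1.667 = 1.462 m/s².
With constant a from rest, t = √(2L/a) = √(2·3.61/1.462) ≈ 2.22 s.

t ≈ 2.22 s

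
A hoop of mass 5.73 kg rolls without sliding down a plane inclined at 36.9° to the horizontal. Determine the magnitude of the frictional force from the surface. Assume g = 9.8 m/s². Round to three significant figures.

f ≈ 16.9 N

With I = MR², the ratio k = I/(MR²) is 1.
Translational: Mg sinθ − f = Ma. Rotational about the CM: fR = Iα = kMRa, so f = kMa.
Combining, a = g sinθ/(1+k) and f = kMa = kMg sinθ/(1+k).
f = 1 × 5.73 × 9.8 × sin36.9° / 2 ≈ 16.9 N.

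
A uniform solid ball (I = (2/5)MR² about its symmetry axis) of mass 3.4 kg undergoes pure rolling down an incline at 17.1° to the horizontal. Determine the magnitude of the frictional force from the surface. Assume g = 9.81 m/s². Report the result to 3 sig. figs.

The moment of inertia is (2/5)MR², giving k ≡ I/(MR²) = 0.4.
Along the incline Mg sinθ − f = Ma, and torque about the center fR = Iα = kMR²(a/R) gives f = kMa.
Combining, a = g sinθ/(1+k) and f = kMa = kMg sinθ/(1+k).
f = 0.4 × 3.4 × 9.81 × sin17.1° / 1.4 ≈ 2.80 N.

f ≈ 2.80 N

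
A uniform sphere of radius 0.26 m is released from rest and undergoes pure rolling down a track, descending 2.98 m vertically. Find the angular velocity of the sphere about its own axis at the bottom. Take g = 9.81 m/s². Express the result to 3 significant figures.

ω ≈ 24.9 rad/s

Here I = (2/5)MR², so the shape factor k = I/(MR²) = 0.4.
The rolling condition ω = v/R makes the rotational term ½I(v/R)² = ½kMv², so KE_total = ½(1+k)Mv² = (7/10)Mv².
Energy conservation Mgh = ½(1+k)Mv² gives v = √(2gh/(1+k)) = √(2 × 9.81 × 2.98 / 1.4) = 6.462 m/s.
The angular speed follows from ω = v/R = 6.462/0.26 ≈ 24.9 rad/s.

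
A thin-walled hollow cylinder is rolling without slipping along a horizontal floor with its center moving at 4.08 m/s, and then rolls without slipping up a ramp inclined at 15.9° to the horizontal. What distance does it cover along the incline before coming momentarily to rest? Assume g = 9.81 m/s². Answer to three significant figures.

d ≈ 6.19 m

The moment of inertia is MR², giving k ≡ I/(MR²) = 1.
Since it rolls without slipping, ω = v/R and KE = ½Mv² + ½Iω² = ½(1+k)Mv² = Mv².
Setting this equal to Mgh gives the vertical rise h = (1+k)v₀²/(2g) = 2×4.08²/(2×9.81) = 1.697 m.
Along the incline, d = h/sinθ = 1.697/sin15.9° ≈ 6.19 m.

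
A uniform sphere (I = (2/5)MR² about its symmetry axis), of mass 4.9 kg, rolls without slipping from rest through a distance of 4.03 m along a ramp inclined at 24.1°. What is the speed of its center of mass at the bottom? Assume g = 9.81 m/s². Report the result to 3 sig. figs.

v ≈ 4.80 m/s

The moment of inertia is (2/5)MR², giving k ≡ I/(MR²) = 0.4.
The rolling condition ω = v/R makes the rotational term ½I(v/R)² = ½kMv², so KE_total = ½(1+k)Mv² = (7/10)Mv².
The vertical drop is h = L sinθ = 4.03 × sin24.1° = 1.646 m.
Energy conservation: Mgh = (7/10)Mv², so v = √(2gh/(1+k)) = √(2 × 9.81 × 1.646 / 1.4) ≈ 4.80 m/s.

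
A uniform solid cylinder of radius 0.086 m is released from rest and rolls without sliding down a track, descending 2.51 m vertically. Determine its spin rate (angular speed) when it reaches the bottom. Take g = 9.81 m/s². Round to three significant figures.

ω ≈ 66.6 rad/s

With I = (1/2)MR², the ratio k = I/(MR²) is 0.5.
Pure rolling means v = ωR; then KE = ½Mv² + ½I(v/R)² = ½(1+k)Mv² = (3/4)Mv².
Energy conservation Mgh = ½(1+k)Mv² gives v = √(2gh/(1+k)) = √(2 × 9.81 × 2.51 / 1.5) = 5.73 m/s.
The angular speed follows from ω = v/R = 5.73/0.086 ≈ 66.6 rad/s.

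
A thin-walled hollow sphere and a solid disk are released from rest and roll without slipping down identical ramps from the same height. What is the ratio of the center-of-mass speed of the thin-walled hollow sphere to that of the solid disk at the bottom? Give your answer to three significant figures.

Each satisfies Mgh = ½(1+k)Mv² with k = I/(MR²), so v ∝ 1/√(1+k).
For the thin-walled hollow sphere k = 2/3; for the solid disk k = 0.5.
v₁/v₂ = √((1+k₂)/(1+k₁)) = √(1.5/1.667) ≈ 0.949.

v_ratio ≈ 0.949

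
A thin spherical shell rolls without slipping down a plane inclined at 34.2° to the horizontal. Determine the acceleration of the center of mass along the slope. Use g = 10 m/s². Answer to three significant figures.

a ≈ 3.37 m/s²

The moment of inertia is (2/3)MR², giving k ≡ I/(MR²) = 2/3.
Translational: Mg sinθ − f = Ma. Rotational about the CM: fR = Iα = kMRa, so f = kMa.
Eliminating f: Mg sinθ = (1+k)Ma, so a = g sinθ/(1+k) = 10 × sin34.2° / 1.667 ≈ 3.37 m/s².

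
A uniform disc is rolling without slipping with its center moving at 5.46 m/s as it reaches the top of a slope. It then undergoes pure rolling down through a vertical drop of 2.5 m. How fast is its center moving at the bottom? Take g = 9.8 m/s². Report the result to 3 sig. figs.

The moment of inertia is (1/2)MR², giving k ≡ I/(MR²) = 0.5.
Since it rolls without slipping, ω = v/R and KE = ½Mv² + ½Iω² = ½(1+k)Mv² = (3/4)Mv².
Energy conservation: (3/4)Mv₀² + Mgh = (3/4)Mv², so v² = v₀² + 2gh/(1+k).
v = √(5.46² + 2×9.8×2.5/1.5) = √62.48 ≈ 7.90 m/s.

v ≈ 7.90 m/s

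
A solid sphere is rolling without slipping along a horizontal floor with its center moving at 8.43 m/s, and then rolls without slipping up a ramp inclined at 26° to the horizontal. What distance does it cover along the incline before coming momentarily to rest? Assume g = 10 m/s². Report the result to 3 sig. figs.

d ≈ 11.3 m

With I = (2/5)MR², the ratio k = I/(MR²) is 0.4.
Pure rolling means v = ωR; then KE = ½Mv² + ½I(v/R)² = ½(1+k)Mv² = (7/10)Mv².
Setting this equal to Mgh gives the vertical rise h = (1+k)v₀²/(2g) = 1.4×8.43²/(2×10) = 4.975 m.
Along the incline, d = h/sinθ = 4.975/sin26° ≈ 11.3 m.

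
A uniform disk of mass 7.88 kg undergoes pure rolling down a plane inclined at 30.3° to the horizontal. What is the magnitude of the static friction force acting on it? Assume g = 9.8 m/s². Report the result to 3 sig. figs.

f ≈ 13.0 N

With I = (1/2)MR², the ratio k = I/(MR²) is 0.5.
Translational: Mg sinθ − f = Ma. Rotational about the CM: fR = Iα = kMRa, so f = kMa.
Combining, a = g sinθ/(1+k) and f = kMa = kMg sinθ/(1+k).
f = 0.5 × 7.88 × 9.8 × sin30.3° / 1.5 ≈ 13.0 N.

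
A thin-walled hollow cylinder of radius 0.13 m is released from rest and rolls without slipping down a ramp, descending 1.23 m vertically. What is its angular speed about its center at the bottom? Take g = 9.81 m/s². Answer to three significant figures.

Here I = MR², so the shape factor k = I/(MR²) = 1.
Rolling without slipping gives ω = v/R, so the total kinetic energy is ½Mv² + ½Iω² = ½(1+k)Mv² = Mv².
Energy conservation Mgh = ½(1+k)Mv² gives v = √(2gh/(1+k)) = √(2 × 9.81 × 1.23 / 2) = 3.474 m/s.
The angular speed follows from ω = v/R = 3.474/0.13 ≈ 26.7 rad/s.

ω ≈ 26.7 rad/s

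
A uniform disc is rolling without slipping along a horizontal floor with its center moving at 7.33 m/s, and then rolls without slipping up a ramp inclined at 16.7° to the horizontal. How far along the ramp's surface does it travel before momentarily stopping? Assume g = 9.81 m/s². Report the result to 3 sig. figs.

The moment of inertia is (1/2)MR², giving k ≡ I/(MR²) = 0.5.
Rolling without slipping gives ω = v/R, so the total kinetic energy is ½Mv² + ½Iω² = ½(1+k)Mv² = (3/4)Mv².
Setting this equal to Mgh gives the vertical rise h = (1+k)v₀²/(2g) = 1.5×7.33²/(2×9.81) = 4.108 m.
The distance along the slope is d = h/sinθ = 4.108/sin16.7° ≈ 14.3 m.

d ≈ 14.3 m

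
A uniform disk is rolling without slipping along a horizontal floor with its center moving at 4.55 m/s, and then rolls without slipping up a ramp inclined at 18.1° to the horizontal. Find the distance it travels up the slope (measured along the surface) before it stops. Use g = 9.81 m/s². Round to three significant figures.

Here I = (1/2)MR², so the shape factor k = I/(MR²) = 0.5.
Rolling without slipping gives ω = v/R, so the total kinetic energy is ½Mv² + ½Iω² = ½(1+k)Mv² = (3/4)Mv².
Setting this equal to Mgh gives the vertical rise h = (1+k)v₀²/(2g) = 1.5×4.55²/(2×9.81) = 1.583 m.
The distance along the slope is d = h/sinθ = 1.583/sin18.1° ≈ 5.09 m.

d ≈ 5.09 m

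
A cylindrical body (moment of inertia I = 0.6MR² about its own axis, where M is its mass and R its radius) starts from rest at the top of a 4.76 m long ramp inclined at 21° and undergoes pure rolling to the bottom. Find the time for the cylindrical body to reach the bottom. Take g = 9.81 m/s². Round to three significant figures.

Here I = 0.6MR², so the shape factor k = I/(MR²) = 0.6.
Along the incline Mg sinθ − f = Ma, and torque about the center fR = Iα = kMR²(a/R) gives f = kMa.
Hence a = g sinθ/(1+k) = 9.81×sin21°/1.6 = 2.197 m/s².
With constant a from rest, t = √(2L/a) = √(2·4.76/2.197) ≈ 2.08 s.

t ≈ 2.08 s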